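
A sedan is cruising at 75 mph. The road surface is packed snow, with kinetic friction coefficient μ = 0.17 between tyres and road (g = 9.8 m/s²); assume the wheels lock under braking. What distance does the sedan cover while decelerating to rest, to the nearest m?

Braking distance ≈ 337 m

75 mph × 0.44704 = 33.5280 m/s.
a = μg = 0.17 × 9.8 = 1.666 m/s².
Braking distance = v²/(2a) = 33.5280² / (2 × 1.666) = 1124.127 / 3.332 = 337.373 m.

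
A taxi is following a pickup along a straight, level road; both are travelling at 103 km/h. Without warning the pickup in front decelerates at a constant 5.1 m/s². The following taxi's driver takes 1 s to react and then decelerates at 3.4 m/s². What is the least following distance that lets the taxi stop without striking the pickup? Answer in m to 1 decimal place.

103 km/h ÷ 3.6 = 28.6111 m/s.
Leader travels v²/(2a_L) = 818.595 / 10.200 = 80.254 m before stopping.
Follower covers v·t_r = 28.6111 × 1 = 28.611 m while reacting, then v²/(2a_F) = 818.595 / 6.800 = 120.382 m while braking, for a total of 28.611 + 120.382 = 148.993 m.
Since a_F ≤ a_L and the follower starts braking later, the follower is never slower than the leader, so the closest approach is when both have stopped.
Minimum gap = 148.993 − 80.254 = 68.739 m.

Minimum gap ≈ 68.7 m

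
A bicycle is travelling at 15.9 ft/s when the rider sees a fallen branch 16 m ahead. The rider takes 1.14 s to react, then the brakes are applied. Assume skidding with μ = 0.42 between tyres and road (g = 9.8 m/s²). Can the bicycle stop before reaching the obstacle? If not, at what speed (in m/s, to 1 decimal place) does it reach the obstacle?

Yes — it stops about 7.6 m short of the obstacle, so it never reaches it

15.9 ft/s × 0.3048 = 4.8463 m/s.
a = μg = 0.42 × 9.8 = 4.116 m/s².
Reaction distance = 4.8463 × 1.14 = 5.525 m.
Braking distance = v²/(2a) = 23.487 / 8.232 = 2.853 m.
Total stopping distance = 5.525 + 2.853 = 8.378 m, vs 16 m available — it stops with 16 − 8.378 = 7.622 m to spare.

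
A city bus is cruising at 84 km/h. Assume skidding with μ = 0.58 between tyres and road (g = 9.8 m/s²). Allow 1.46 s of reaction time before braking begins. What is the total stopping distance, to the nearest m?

84 km/h ÷ 3.6 = 23.3333 m/s.
a = μg = 0.58 × 9.8 = 5.684 m/s².
Reaction distance = v·t_r = 23.3333 × 1.46 = 34.067 m.
Braking distance = v²/(2a) = 23.3333² / (2 × 5.684) = 544.443 / 11.368 = 47.893 m.
Total = 34.067 + 47.893 = 81.960 m.

Total stopping distance ≈ 82 m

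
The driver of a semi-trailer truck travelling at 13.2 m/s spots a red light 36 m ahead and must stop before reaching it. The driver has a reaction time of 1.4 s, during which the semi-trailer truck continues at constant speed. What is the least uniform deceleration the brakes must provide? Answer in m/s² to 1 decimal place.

Distance covered during reaction = 13.2000 × 1.4 = 18.480 m.
Distance available for braking: 36 − 18.480 = 17.520 m.
v² = 2a·d ⇒ a = v²/(2d) = 13.2000² / (2 × 17.520) = 174.240 / 35.040 = 4.9726 m/s².

Required deceleration ≈ 5.0 m/s²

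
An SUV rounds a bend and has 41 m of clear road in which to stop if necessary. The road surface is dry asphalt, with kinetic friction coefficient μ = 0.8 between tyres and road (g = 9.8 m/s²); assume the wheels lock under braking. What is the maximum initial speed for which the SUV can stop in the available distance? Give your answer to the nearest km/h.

Maximum speed ≈ 91 km/h

a = μg = 0.8 × 9.8 = 7.840 m/s².
v²/(2a) = d ⇒ v = √(2 × 7.840 × 41) = √642.88 = 25.3551 m/s.
25.3551 m/s × 3.6 = 91.278 km/h.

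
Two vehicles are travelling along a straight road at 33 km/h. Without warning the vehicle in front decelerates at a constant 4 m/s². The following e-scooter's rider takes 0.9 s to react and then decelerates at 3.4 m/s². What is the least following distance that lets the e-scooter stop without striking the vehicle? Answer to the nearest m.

Minimum gap ≈ 10 m

33 km/h ÷ 3.6 = 9.1667 m/s.
Leader travels v²/(2a_L) = 84.028 / 8.000 = 10.504 m before stopping.
Follower covers v·t_r = 9.1667 × 0.9 = 8.250 m while reacting, then v²/(2a_F) = 84.028 / 6.800 = 12.357 m while braking, for a total of 8.250 + 12.357 = 20.607 m.
Since a_F ≤ a_L and the follower starts braking later, the follower is never slower than the leader, so the closest approach is when both have stopped.
Minimum gap = 20.607 − 10.504 = 10.103 m.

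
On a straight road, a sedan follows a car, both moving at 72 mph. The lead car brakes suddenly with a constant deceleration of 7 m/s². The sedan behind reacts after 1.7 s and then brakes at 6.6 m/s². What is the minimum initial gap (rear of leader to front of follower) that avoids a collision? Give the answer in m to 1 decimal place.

Minimum gap ≈ 59.2 m

72 mph × 0.44704 = 32.1869 m/s.
Leader travels v²/(2a_L) = 1035.997 / 14.000 = 74.000 m before stopping.
Follower covers v·t_r = 32.1869 × 1.7 = 54.718 m while reacting, then v²/(2a_F) = 1035.997 / 13.200 = 78.485 m while braking, for a total of 54.718 + 78.485 = 133.203 m.
Since a_F ≤ a_L and the follower starts braking later, the follower is never slower than the leader, so the closest approach is when both have stopped.
Minimum gap = 133.203 − 74.000 = 59.203 m.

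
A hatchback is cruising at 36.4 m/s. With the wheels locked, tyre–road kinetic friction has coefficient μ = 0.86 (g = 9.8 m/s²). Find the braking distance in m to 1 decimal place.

Braking distance ≈ 78.6 m

a = μg = 0.86 × 9.8 = 8.428 m/s².
Braking distance = v²/(2a) = 36.4000² / (2 × 8.428) = 1324.960 / 16.856 = 78.605 m.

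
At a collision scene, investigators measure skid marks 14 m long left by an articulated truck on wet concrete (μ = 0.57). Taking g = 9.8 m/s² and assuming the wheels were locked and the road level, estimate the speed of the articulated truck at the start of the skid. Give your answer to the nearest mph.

Initial speed ≈ 28 mph

Deceleration a = μg = 0.57 × 9.8 = 5.586 m/s².
v = √(2a·d) = √(2 × 5.586 × 14) = √156.408 = 12.5063 m/s.
= 12.5063 ÷ 0.44704 = 27.976 mph.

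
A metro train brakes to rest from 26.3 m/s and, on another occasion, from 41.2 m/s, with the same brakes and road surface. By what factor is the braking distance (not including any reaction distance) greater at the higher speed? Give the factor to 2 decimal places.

Braking distance d = v²/(2a), so with a fixed, d ∝ v².
Factor = (41.2/26.3)² = 1.5665² = 2.4539.

Factor ≈ 2.45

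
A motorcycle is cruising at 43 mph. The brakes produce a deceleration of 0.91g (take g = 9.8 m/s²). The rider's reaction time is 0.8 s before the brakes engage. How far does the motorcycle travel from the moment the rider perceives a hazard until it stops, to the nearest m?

43 mph × 0.44704 = 19.2227 m/s.
a = 0.91 × 9.8 = 8.918 m/s².
Reaction distance = v·t_r = 19.2227 × 0.8 = 15.378 m.
Braking distance = v²/(2a) = 19.2227² / (2 × 8.918) = 369.512 / 17.836 = 20.717 m.
Total = 15.378 + 20.717 = 36.095 m.

Total stopping distance ≈ 36 m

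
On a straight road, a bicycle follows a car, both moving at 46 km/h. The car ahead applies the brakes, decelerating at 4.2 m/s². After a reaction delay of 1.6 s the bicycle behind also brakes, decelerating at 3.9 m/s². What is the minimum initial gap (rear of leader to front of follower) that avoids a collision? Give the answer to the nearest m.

46 km/h ÷ 3.6 = 12.7778 m/s.
Leader travels v²/(2a_L) = 163.272 / 8.400 = 19.437 m before stopping.
Follower covers v·t_r = 12.7778 × 1.6 = 20.444 m while reacting, then v²/(2a_F) = 163.272 / 7.800 = 20.932 m while braking, for a total of 20.444 + 20.932 = 41.376 m.
Since a_F ≤ a_L and the follower starts braking later, the follower is never slower than the leader, so the closest approach is when both have stopped.
Minimum gap = 41.376 − 19.437 = 21.939 m.

Minimum gap ≈ 22 m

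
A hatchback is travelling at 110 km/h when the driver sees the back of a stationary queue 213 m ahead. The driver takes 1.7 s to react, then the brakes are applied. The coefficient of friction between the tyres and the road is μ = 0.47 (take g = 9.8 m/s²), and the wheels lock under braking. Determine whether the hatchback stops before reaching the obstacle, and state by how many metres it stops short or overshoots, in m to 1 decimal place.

Yes — it stops 59.7 m short of the obstacle

110 km/h ÷ 3.6 = 30.5556 m/s.
a = μg = 0.47 × 9.8 = 4.606 m/s².
Reaction distance = 30.5556 × 1.7 = 51.945 m.
Braking distance = v²/(2a) = 933.645 / 9.212 = 101.351 m.
Total stopping distance = 51.945 + 101.351 = 153.296 m, vs 213 m available — it stops with 213 − 153.296 = 59.704 m to spare.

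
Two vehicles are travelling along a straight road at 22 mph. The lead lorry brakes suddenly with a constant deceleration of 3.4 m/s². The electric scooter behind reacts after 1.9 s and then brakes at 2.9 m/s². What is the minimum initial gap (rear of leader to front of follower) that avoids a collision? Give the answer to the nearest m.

22 mph × 0.44704 = 9.8349 m/s.
Leader travels v²/(2a_L) = 96.725 / 6.800 = 14.224 m before stopping.
Follower covers v·t_r = 9.8349 × 1.9 = 18.686 m while reacting, then v²/(2a_F) = 96.725 / 5.800 = 16.677 m while braking, for a total of 18.686 + 16.677 = 35.363 m.
Since a_F ≤ a_L and the follower starts braking later, the follower is never slower than the leader, so the closest approach is when both have stopped.
Minimum gap = 35.363 − 14.224 = 21.139 m.

Minimum gap ≈ 21 m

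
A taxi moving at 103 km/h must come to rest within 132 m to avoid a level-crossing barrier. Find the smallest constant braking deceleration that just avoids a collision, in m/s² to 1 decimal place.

103 km/h ÷ 3.6 = 28.6111 m/s.
v² = 2a·d ⇒ a = v²/(2d) = 28.6111² / (2 × 132.000) = 818.595 / 264.000 = 3.1007 m/s².

Required deceleration ≈ 3.1 m/s²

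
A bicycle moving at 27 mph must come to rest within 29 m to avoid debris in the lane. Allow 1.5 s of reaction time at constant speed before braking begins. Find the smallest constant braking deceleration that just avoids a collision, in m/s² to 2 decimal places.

Required deceleration ≈ 6.69 m/s²

27 mph × 0.44704 = 12.0701 m/s.
Distance covered during reaction = 12.0701 × 1.5 = 18.105 m.
Distance available for braking: 29 − 18.105 = 10.895 m.
v² = 2a·d ⇒ a = v²/(2d) = 12.0701² / (2 × 10.895) = 145.687 / 21.790 = 6.6860 m/s².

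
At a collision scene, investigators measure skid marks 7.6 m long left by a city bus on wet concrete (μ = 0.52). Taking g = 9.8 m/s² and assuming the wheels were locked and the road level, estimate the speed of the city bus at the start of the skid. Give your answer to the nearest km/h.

Deceleration a = μg = 0.52 × 9.8 = 5.096 m/s².
v = √(2a·d) = √(2 × 5.096 × 7.6) = √77.459 = 8.8011 m/s.
= 8.8011 × 3.6 = 31.684 km/h.

Initial speed ≈ 32 km/h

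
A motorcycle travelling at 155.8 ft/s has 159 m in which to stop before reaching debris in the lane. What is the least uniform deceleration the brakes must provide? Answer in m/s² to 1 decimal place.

155.8 ft/s × 0.3048 = 47.4878 m/s.
v² = 2a·d ⇒ a = v²/(2d) = 47.4878² / (2 × 159.000) = 2255.091 / 318.000 = 7.0915 m/s².

Required deceleration ≈ 7.1 m/s²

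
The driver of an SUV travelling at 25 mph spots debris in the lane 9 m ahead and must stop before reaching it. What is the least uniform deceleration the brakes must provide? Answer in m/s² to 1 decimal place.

25 mph × 0.44704 = 11.1760 m/s.
v² = 2a·d ⇒ a = v²/(2d) = 11.1760² / (2 × 9.000) = 124.903 / 18.000 = 6.9391 m/s².

Required deceleration ≈ 6.9 m/s²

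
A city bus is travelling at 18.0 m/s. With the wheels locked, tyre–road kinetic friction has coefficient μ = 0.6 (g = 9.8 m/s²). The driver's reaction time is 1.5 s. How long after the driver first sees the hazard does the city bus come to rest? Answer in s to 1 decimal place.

Total time ≈ 4.6 s

a = μg = 0.6 × 9.8 = 5.880 m/s².
Braking time = v/a = 18.0000 / 5.880 = 3.061 s.
Total = 1.5 + 3.061 = 4.561 s.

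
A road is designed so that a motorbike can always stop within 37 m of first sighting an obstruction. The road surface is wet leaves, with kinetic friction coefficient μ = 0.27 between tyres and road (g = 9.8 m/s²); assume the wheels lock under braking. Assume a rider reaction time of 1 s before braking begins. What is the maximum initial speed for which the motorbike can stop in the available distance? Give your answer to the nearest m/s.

Maximum speed ≈ 12 m/s

a = μg = 0.27 × 9.8 = 2.646 m/s².
Stopping distance: v·t_r + v²/(2a) = 37 with t_r = 1 s and a = 2.646 m/s².
So v² + 5.292 v − 195.80 = 0.
Positive root: v = −a·t_r + √((a·t_r)² + 2a·d) = −2.646 + √(7.001 + 195.80) = 11.5948 m/s.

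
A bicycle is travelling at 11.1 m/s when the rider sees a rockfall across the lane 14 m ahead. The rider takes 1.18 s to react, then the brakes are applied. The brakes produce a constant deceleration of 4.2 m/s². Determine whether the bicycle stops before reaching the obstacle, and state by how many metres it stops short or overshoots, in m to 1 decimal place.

Reaction distance = 11.1000 × 1.18 = 13.098 m.
Braking distance = v²/(2a) = 123.210 / 8.400 = 14.668 m.
Total stopping distance = 13.098 + 14.668 = 27.766 m, vs 14 m available — it cannot stop in time and overshoots by 27.766 − 14 = 13.766 m.

No — it overshoots by 13.8 m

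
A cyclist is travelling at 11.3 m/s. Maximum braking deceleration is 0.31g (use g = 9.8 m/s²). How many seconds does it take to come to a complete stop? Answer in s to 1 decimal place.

Braking time ≈ 3.7 s

a = 0.31 × 9.8 = 3.038 m/s².
Braking time = v/a = 11.3000 / 3.038 = 3.720 s.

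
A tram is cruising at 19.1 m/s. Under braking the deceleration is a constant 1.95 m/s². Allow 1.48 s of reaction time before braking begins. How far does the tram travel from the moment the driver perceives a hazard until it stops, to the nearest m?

Total stopping distance ≈ 122 m

Reaction distance = v·t_r = 19.1000 × 1.48 = 28.268 m.
Braking distance = v²/(2a) = 19.1000² / (2 × 1.950) = 364.810 / 3.900 = 93.541 m.
Total = 28.268 + 93.541 = 121.809 m.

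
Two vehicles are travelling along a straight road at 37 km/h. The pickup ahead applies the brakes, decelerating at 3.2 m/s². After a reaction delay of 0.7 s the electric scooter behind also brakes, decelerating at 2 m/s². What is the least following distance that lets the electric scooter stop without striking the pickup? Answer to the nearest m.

37 km/h ÷ 3.6 = 10.2778 m/s.
Leader travels v²/(2a_L) = 105.633 / 6.400 = 16.505 m before stopping.
Follower covers v·t_r = 10.2778 × 0.7 = 7.194 m while reacting, then v²/(2a_F) = 105.633 / 4.000 = 26.408 m while braking, for a total of 7.194 + 26.408 = 33.602 m.
Since a_F ≤ a_L and the follower starts braking later, the follower is never slower than the leader, so the closest approach is when both have stopped.
Minimum gap = 33.602 − 16.505 = 17.097 m.

Minimum gap ≈ 17 m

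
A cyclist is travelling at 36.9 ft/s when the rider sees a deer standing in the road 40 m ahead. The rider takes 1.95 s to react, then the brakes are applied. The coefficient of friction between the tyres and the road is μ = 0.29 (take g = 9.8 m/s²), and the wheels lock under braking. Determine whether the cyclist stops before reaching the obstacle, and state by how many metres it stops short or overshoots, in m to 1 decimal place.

36.9 ft/s × 0.3048 = 11.2471 m/s.
a = μg = 0.29 × 9.8 = 2.842 m/s².
Reaction distance = 11.2471 × 1.95 = 21.932 m.
Braking distance = v²/(2a) = 126.497 / 5.684 = 22.255 m.
Total stopping distance = 21.932 + 22.255 = 44.187 m, vs 40 m available — it cannot stop in time and overshoots by 44.187 − 40 = 4.187 m.

No — it overshoots by 4.2 m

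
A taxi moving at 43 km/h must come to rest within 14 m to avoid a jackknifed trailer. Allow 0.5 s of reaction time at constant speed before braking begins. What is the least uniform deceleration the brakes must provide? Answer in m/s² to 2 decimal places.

43 km/h ÷ 3.6 = 11.9444 m/s.
Distance covered during reaction = 11.9444 × 0.5 = 5.972 m.
Distance available for braking: 14 − 5.972 = 8.028 m.
v² = 2a·d ⇒ a = v²/(2d) = 11.9444² / (2 × 8.028) = 142.669 / 16.056 = 8.8857 m/s².

Required deceleration ≈ 8.89 m/s²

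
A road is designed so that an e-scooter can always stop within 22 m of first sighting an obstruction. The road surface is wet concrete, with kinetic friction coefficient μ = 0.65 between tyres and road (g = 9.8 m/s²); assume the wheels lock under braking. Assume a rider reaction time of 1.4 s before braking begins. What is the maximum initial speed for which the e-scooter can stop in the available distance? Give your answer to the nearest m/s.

a = μg = 0.65 × 9.8 = 6.370 m/s².
Stopping distance: v·t_r + v²/(2a) = 22 with t_r = 1.4 s and a = 6.370 m/s².
So v² + 17.836 v − 280.28 = 0.
Positive root: v = −a·t_r + √((a·t_r)² + 2a·d) = −8.918 + √(79.531 + 280.28) = 10.0507 m/s.

Maximum speed ≈ 10 m/s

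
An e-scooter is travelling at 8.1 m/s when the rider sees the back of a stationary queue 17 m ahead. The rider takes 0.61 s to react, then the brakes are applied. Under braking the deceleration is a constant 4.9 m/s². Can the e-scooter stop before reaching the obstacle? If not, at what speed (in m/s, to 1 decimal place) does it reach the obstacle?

Reaction distance = 8.1000 × 0.61 = 4.941 m.
Braking distance = v²/(2a) = 65.610 / 9.800 = 6.695 m.
Total stopping distance = 4.941 + 6.695 = 11.636 m, vs 17 m available — it stops with 17 − 11.636 = 5.364 m to spare.

Yes — it stops about 5.4 m short of the obstacle, so it never reaches it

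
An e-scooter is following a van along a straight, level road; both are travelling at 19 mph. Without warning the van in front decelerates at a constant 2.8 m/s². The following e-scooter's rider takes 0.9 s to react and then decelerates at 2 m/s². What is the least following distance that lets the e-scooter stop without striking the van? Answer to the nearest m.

Minimum gap ≈ 13 m

19 mph × 0.44704 = 8.4938 m/s.
Leader travels v²/(2a_L) = 72.145 / 5.600 = 12.883 m before stopping.
Follower covers v·t_r = 8.4938 × 0.9 = 7.644 m while reacting, then v²/(2a_F) = 72.145 / 4.000 = 18.036 m while braking, for a total of 7.644 + 18.036 = 25.680 m.
Since a_F ≤ a_L and the follower starts braking later, the follower is never slower than the leader, so the closest approach is when both have stopped.
Minimum gap = 25.680 − 12.883 = 12.797 m.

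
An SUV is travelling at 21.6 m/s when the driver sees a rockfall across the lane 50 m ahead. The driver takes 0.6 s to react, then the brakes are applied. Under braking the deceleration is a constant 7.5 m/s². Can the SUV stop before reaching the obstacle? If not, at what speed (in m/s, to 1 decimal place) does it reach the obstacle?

Yes — it stops about 5.9 m short of the obstacle, so it never reaches it

Reaction distance = 21.6000 × 0.6 = 12.960 m.
Braking distance = v²/(2a) = 466.560 / 15.000 = 31.104 m.
Total stopping distance = 12.960 + 31.104 = 44.064 m, vs 50 m available — it stops with 50 − 44.064 = 5.936 m to spare.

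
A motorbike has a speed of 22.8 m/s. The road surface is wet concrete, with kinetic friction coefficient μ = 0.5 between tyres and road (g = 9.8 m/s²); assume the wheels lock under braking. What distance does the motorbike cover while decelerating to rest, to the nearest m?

Braking distance ≈ 53 m

a = μg = 0.5 × 9.8 = 4.900 m/s².
Braking distance = v²/(2a) = 22.8000² / (2 × 4.900) = 519.840 / 9.800 = 53.045 m.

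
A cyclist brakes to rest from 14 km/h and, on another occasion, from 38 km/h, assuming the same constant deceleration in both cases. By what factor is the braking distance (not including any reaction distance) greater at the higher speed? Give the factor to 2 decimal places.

Braking distance d = v²/(2a), so with a fixed, d ∝ v².
Factor = (38/14)² = 2.7143² = 7.3674.

Factor ≈ 7.37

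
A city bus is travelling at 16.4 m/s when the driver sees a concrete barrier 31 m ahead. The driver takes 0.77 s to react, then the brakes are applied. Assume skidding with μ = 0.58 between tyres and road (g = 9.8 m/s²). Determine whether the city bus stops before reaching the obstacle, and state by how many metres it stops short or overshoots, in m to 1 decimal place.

a = μg = 0.58 × 9.8 = 5.684 m/s².
Reaction distance = 16.4000 × 0.77 = 12.628 m.
Braking distance = v²/(2a) = 268.960 / 11.368 = 23.659 m.
Total stopping distance = 12.628 + 23.659 = 36.287 m, vs 31 m available — it cannot stop in time and overshoots by 36.287 − 31 = 5.287 m.

No — it overshoots by 5.3 m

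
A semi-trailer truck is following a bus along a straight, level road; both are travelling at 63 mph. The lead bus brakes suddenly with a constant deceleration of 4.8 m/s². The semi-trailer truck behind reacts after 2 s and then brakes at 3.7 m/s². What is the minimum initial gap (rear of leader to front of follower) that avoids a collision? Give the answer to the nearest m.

63 mph × 0.44704 = 28.1635 m/s.
Leader travels v²/(2a_L) = 793.183 / 9.600 = 82.623 m before stopping.
Follower covers v·t_r = 28.1635 × 2 = 56.327 m while reacting, then v²/(2a_F) = 793.183 / 7.400 = 107.187 m while braking, for a total of 56.327 + 107.187 = 163.514 m.
Since a_F ≤ a_L and the follower starts braking later, the follower is never slower than the leader, so the closest approach is when both have stopped.
Minimum gap = 163.514 − 82.623 = 80.891 m.

Minimum gap ≈ 81 m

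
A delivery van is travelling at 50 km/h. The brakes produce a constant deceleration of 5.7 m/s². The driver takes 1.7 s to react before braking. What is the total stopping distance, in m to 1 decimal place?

Total stopping distance ≈ 40.5 m

50 km/h ÷ 3.6 = 13.8889 m/s.
Reaction distance = v·t_r = 13.8889 × 1.7 = 23.611 m.
Braking distance = v²/(2a) = 13.8889² / (2 × 5.700) = 192.902 / 11.400 = 16.921 m.
Total = 23.611 + 16.921 = 40.532 m.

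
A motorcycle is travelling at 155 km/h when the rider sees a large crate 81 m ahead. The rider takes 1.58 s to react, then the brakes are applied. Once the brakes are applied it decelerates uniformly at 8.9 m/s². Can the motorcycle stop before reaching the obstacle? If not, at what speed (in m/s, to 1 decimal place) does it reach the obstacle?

155 km/h ÷ 3.6 = 43.0556 m/s.
Reaction distance = 43.0556 × 1.58 = 68.028 m.
Braking distance needed to stop: v²/(2a) = 1853.785 / 17.800 = 104.145 m, so total needed = 68.028 + 104.145 = 172.173 m > 81 m — it cannot stop.
Distance remaining when braking begins: 81 − 68.028 = 12.972 m.
v² = v₀² − 2a·d = 1853.785 − 2 × 8.900 × 12.972 = 1622.883 m²/s².
v = √1622.883 = 40.285 m/s.

No — it strikes the obstacle at 40.3 m/s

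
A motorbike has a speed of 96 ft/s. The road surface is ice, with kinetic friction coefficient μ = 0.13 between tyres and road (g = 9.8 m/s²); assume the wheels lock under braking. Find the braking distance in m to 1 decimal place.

96 ft/s × 0.3048 = 29.2608 m/s.
a = μg = 0.13 × 9.8 = 1.274 m/s².
Braking distance = v²/(2a) = 29.2608² / (2 × 1.274) = 856.194 / 2.548 = 336.026 m.

Braking distance ≈ 336.0 m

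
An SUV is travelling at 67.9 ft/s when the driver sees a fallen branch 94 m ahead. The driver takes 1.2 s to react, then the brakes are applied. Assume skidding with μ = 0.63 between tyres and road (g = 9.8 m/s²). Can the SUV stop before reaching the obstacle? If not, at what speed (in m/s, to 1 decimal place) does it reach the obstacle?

Yes — it stops about 34.5 m short of the obstacle, so it never reaches it

67.9 ft/s × 0.3048 = 20.6959 m/s.
a = μg = 0.63 × 9.8 = 6.174 m/s².
Reaction distance = 20.6959 × 1.2 = 24.835 m.
Braking distance = v²/(2a) = 428.320 / 12.348 = 34.687 m.
Total stopping distance = 24.835 + 34.687 = 59.522 m, vs 94 m available — it stops with 94 − 59.522 = 34.478 m to spare.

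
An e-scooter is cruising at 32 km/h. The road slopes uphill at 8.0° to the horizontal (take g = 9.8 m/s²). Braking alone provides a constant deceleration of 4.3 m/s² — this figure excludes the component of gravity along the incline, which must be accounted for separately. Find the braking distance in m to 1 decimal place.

32 km/h ÷ 3.6 = 8.8889 m/s.
Gravity along the uphill slope adds to the braking deceleration: a_eff = 4.300 + 9.8·sin 8.0° = 4.300 + 1.364 = 5.664 m/s².
Braking distance = v²/(2a) = 8.8889² / (2 × 5.664) = 79.013 / 11.328 = 6.975 m.

Braking distance ≈ 7.0 m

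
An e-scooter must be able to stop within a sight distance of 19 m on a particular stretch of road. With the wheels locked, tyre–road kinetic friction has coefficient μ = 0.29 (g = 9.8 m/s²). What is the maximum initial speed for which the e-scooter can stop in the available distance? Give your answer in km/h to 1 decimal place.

a = μg = 0.29 × 9.8 = 2.842 m/s².
v²/(2a) = d ⇒ v = √(2 × 2.842 × 19) = √108.00 = 10.3923 m/s.
10.3923 m/s × 3.6 = 37.412 km/h.

Maximum speed ≈ 37.4 km/h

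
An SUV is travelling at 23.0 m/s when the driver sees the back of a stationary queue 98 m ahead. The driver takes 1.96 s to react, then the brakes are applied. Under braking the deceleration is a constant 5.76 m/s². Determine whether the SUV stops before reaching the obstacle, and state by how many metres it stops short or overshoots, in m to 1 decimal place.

Yes — it stops 7.0 m short of the obstacle

Reaction distance = 23.0000 × 1.96 = 45.080 m.
Braking distance = v²/(2a) = 529.000 / 11.520 = 45.920 m.
Total stopping distance = 45.080 + 45.920 = 91.000 m, vs 98 m available — it stops with 98 − 91.000 = 7.000 m to spare.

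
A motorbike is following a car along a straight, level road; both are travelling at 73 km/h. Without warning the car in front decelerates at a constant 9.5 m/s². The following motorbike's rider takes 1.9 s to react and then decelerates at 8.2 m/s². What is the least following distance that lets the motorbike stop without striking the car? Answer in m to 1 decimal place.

73 km/h ÷ 3.6 = 20.2778 m/s.
Leader travels v²/(2a_L) = 411.189 / 19.000 = 21.642 m before stopping.
Follower covers v·t_r = 20.2778 × 1.9 = 38.528 m while reacting, then v²/(2a_F) = 411.189 / 16.400 = 25.073 m while braking, for a total of 38.528 + 25.073 = 63.601 m.
Since a_F ≤ a_L and the follower starts braking later, the follower is never slower than the leader, so the closest approach is when both have stopped.
Minimum gap = 63.601 − 21.642 = 41.959 m.

Minimum gap ≈ 42.0 m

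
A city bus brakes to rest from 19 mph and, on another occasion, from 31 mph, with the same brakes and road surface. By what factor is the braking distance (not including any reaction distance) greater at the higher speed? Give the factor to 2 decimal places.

Braking distance d = v²/(2a), so with a fixed, d ∝ v².
Factor = (31/19)² = 1.6316² = 2.6621.

Factor ≈ 2.66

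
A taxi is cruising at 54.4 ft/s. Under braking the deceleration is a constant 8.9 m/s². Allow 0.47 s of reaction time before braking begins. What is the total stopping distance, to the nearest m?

Total stopping distance ≈ 23 m

54.4 ft/s × 0.3048 = 16.5811 m/s.
Reaction distance = v·t_r = 16.5811 × 0.47 = 7.793 m.
Braking distance = v²/(2a) = 16.5811² / (2 × 8.900) = 274.933 / 17.800 = 15.446 m.
Total = 7.793 + 15.446 = 23.239 m.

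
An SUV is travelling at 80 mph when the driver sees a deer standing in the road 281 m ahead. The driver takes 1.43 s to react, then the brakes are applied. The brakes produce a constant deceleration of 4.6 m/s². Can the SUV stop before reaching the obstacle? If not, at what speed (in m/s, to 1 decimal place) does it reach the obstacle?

Yes — it stops about 90.8 m short of the obstacle, so it never reaches it

80 mph × 0.44704 = 35.7632 m/s.
Reaction distance = 35.7632 × 1.43 = 51.141 m.
Braking distance = v²/(2a) = 1279.006 / 9.200 = 139.022 m.
Total stopping distance = 51.141 + 139.022 = 190.163 m, vs 281 m available — it stops with 281 − 190.163 = 90.837 m to spare.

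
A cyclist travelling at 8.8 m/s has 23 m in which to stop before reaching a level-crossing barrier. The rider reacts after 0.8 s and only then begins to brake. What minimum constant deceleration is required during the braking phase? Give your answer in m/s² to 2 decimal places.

Distance covered during reaction = 8.8000 × 0.8 = 7.040 m.
Distance available for braking: 23 − 7.040 = 15.960 m.
v² = 2a·d ⇒ a = v²/(2d) = 8.8000² / (2 × 15.960) = 77.440 / 31.920 = 2.4261 m/s².

Required deceleration ≈ 2.43 m/s²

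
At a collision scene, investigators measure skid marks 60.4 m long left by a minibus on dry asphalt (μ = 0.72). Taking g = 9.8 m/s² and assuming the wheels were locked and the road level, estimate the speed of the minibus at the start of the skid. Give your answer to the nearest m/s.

Initial speed ≈ 29 m/s

Deceleration a = μg = 0.72 × 9.8 = 7.056 m/s².
v = √(2a·d) = √(2 × 7.056 × 60.4) = √852.365 = 29.1953 m/s.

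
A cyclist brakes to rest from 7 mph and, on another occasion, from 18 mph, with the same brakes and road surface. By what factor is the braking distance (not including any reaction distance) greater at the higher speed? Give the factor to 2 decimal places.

Braking distance d = v²/(2a), so with a fixed, d ∝ v².
Factor = (18/7)² = 2.5714² = 6.6121.

Factor ≈ 6.61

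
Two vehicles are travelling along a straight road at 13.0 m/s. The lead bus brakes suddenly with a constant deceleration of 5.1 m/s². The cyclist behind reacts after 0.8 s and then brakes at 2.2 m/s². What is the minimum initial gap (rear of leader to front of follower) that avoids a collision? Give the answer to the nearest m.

Minimum gap ≈ 32 m

Leader travels v²/(2a_L) = 169.000 / 10.200 = 16.569 m before stopping.
Follower covers v·t_r = 13.0000 × 0.8 = 10.400 m while reacting, then v²/(2a_F) = 169.000 / 4.400 = 38.409 m while braking, for a total of 10.400 + 38.409 = 48.809 m.
Since a_F ≤ a_L and the follower starts braking later, the follower is never slower than the leader, so the closest approach is when both have stopped.
Minimum gap = 48.809 − 16.569 = 32.240 m.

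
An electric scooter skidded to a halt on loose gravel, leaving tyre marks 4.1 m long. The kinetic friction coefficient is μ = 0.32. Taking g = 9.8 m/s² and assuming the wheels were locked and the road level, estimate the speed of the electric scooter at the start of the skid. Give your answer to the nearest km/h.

Initial speed ≈ 18 km/h

Deceleration a = μg = 0.32 × 9.8 = 3.136 m/s².
v = √(2a·d) = √(2 × 3.136 × 4.1) = √25.715 = 5.0710 m/s.
= 5.0710 × 3.6 = 18.256 km/h.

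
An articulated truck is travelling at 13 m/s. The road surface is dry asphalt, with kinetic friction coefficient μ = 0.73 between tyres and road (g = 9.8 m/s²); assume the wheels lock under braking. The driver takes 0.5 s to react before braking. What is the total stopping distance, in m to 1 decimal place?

a = μg = 0.73 × 9.8 = 7.154 m/s².
Reaction distance = v·t_r = 13.0000 × 0.5 = 6.500 m.
Braking distance = v²/(2a) = 13.0000² / (2 × 7.154) = 169.000 / 14.308 = 11.812 m.
Total = 6.500 + 11.812 = 18.312 m.

Total stopping distance ≈ 18.3 m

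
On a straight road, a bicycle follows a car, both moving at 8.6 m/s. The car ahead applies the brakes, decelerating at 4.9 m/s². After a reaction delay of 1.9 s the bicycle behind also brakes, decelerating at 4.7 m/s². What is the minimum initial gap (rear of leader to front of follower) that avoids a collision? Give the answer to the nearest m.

Leader travels v²/(2a_L) = 73.960 / 9.800 = 7.547 m before stopping.
Follower covers v·t_r = 8.6000 × 1.9 = 16.340 m while reacting, then v²/(2a_F) = 73.960 / 9.400 = 7.868 m while braking, for a total of 16.340 + 7.868 = 24.208 m.
Since a_F ≤ a_L and the follower starts braking later, the follower is never slower than the leader, so the closest approach is when both have stopped.
Minimum gap = 24.208 − 7.547 = 16.661 m.

Minimum gap ≈ 17 m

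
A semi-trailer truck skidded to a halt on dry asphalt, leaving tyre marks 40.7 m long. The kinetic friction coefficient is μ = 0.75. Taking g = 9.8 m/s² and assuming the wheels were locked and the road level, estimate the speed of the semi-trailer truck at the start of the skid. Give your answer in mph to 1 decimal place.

Initial speed ≈ 54.7 mph

Deceleration a = μg = 0.75 × 9.8 = 7.350 m/s².
v = √(2a·d) = √(2 × 7.350 × 40.7) = √598.290 = 24.4600 m/s.
= 24.4600 ÷ 0.44704 = 54.715 mph.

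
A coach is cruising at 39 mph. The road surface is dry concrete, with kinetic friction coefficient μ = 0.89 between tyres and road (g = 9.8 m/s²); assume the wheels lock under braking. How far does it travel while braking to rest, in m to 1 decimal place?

Braking distance ≈ 17.4 m

39 mph × 0.44704 = 17.4346 m/s.
a = μg = 0.89 × 9.8 = 8.722 m/s².
Braking distance = v²/(2a) = 17.4346² / (2 × 8.722) = 303.965 / 17.444 = 17.425 m.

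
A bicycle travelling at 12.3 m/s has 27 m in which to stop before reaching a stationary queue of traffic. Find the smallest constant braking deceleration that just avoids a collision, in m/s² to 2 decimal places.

Required deceleration ≈ 2.80 m/s²

v² = 2a·d ⇒ a = v²/(2d) = 12.3000² / (2 × 27.000) = 151.290 / 54.000 = 2.8017 m/s².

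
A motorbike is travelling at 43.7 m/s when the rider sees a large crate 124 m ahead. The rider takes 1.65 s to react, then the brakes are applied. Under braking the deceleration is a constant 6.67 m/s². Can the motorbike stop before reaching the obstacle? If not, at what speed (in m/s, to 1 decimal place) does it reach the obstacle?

No — it strikes the obstacle at 34.9 m/s

Reaction distance = 43.7000 × 1.65 = 72.105 m.
Braking distance needed to stop: v²/(2a) = 1909.690 / 13.340 = 143.155 m, so total needed = 72.105 + 143.155 = 215.260 m > 124 m — it cannot stop.
Distance remaining when braking begins: 124 − 72.105 = 51.895 m.
v² = v₀² − 2a·d = 1909.690 − 2 × 6.670 × 51.895 = 1217.411 m²/s².
v = √1217.411 = 34.891 m/s.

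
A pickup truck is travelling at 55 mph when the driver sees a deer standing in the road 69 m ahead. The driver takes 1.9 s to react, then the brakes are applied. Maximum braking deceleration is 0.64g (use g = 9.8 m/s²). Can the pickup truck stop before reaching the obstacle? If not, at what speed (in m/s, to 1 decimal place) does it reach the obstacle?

55 mph × 0.44704 = 24.5872 m/s.
a = 0.64 × 9.8 = 6.272 m/s².
Reaction distance = 24.5872 × 1.9 = 46.716 m.
Braking distance needed to stop: v²/(2a) = 604.530 / 12.544 = 48.193 m, so total needed = 46.716 + 48.193 = 94.909 m > 69 m — it cannot stop.
Distance remaining when braking begins: 69 − 46.716 = 22.284 m.
v² = v₀² − 2a·d = 604.530 − 2 × 6.272 × 22.284 = 325.000 m²/s².
v = √325.000 = 18.028 m/s.

No — it strikes the obstacle at 18.0 m/s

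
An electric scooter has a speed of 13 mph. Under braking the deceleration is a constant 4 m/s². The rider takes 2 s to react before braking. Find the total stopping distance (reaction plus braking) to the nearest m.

13 mph × 0.44704 = 5.8115 m/s.
Reaction distance = v·t_r = 5.8115 × 2 = 11.623 m.
Braking distance = v²/(2a) = 5.8115² / (2 × 4.000) = 33.774 / 8.000 = 4.222 m.
Total = 11.623 + 4.222 = 15.845 m.

Total stopping distance ≈ 16 m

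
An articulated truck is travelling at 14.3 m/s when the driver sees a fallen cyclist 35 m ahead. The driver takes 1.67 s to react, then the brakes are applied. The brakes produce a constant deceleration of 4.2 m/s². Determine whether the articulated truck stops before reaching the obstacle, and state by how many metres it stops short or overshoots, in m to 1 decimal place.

No — it overshoots by 13.2 m

Reaction distance = 14.3000 × 1.67 = 23.881 m.
Braking distance = v²/(2a) = 204.490 / 8.400 = 24.344 m.
Total stopping distance = 23.881 + 24.344 = 48.225 m, vs 35 m available — it cannot stop in time and overshoots by 48.225 − 35 = 13.225 m.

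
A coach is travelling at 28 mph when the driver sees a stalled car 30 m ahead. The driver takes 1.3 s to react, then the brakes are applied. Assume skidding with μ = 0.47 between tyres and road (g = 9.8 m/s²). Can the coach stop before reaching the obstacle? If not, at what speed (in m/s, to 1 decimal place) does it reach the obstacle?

28 mph × 0.44704 = 12.5171 m/s.
a = μg = 0.47 × 9.8 = 4.606 m/s².
Reaction distance = 12.5171 × 1.3 = 16.272 m.
Braking distance needed to stop: v²/(2a) = 156.678 / 9.212 = 17.008 m, so total needed = 16.272 + 17.008 = 33.280 m > 30 m — it cannot stop.
Distance remaining when braking begins: 30 − 16.272 = 13.728 m.
v² = v₀² − 2a·d = 156.678 − 2 × 4.606 × 13.728 = 30.216 m²/s².
v = √30.216 = 5.497 m/s.

No — it strikes the obstacle at 5.5 m/s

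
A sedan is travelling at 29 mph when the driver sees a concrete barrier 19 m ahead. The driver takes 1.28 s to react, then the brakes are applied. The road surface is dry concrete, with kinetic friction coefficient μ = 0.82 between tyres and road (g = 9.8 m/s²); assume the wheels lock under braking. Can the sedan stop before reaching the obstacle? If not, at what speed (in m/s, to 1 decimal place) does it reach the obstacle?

29 mph × 0.44704 = 12.9642 m/s.
a = μg = 0.82 × 9.8 = 8.036 m/s².
Reaction distance = 12.9642 × 1.28 = 16.594 m.
Braking distance needed to stop: v²/(2a) = 168.070 / 16.072 = 10.457 m, so total needed = 16.594 + 10.457 = 27.051 m > 19 m — it cannot stop.
Distance remaining when braking begins: 19 − 16.594 = 2.406 m.
v² = v₀² − 2a·d = 168.070 − 2 × 8.036 × 2.406 = 129.401 m²/s².
v = √129.401 = 11.375 m/s.

No — it strikes the obstacle at 11.4 m/s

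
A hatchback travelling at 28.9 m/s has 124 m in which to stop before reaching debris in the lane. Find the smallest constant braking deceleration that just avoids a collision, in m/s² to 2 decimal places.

v² = 2a·d ⇒ a = v²/(2d) = 28.9000² / (2 × 124.000) = 835.210 / 248.000 = 3.3678 m/s².

Required deceleration ≈ 3.37 m/s²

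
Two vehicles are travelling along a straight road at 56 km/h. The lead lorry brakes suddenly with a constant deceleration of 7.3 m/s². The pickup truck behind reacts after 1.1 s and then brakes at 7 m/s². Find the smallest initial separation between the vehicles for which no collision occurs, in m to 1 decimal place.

Minimum gap ≈ 17.8 m

56 km/h ÷ 3.6 = 15.5556 m/s.
Leader travels v²/(2a_L) = 241.977 / 14.600 = 16.574 m before stopping.
Follower covers v·t_r = 15.5556 × 1.1 = 17.111 m while reacting, then v²/(2a_F) = 241.977 / 14.000 = 17.284 m while braking, for a total of 17.111 + 17.284 = 34.395 m.
Since a_F ≤ a_L and the follower starts braking later, the follower is never slower than the leader, so the closest approach is when both have stopped.
Minimum gap = 34.395 − 16.574 = 17.821 m.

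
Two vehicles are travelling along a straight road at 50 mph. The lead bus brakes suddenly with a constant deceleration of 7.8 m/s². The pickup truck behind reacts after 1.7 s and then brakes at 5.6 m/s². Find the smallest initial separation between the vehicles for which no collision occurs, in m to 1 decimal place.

Minimum gap ≈ 50.6 m

50 mph × 0.44704 = 22.3520 m/s.
Leader travels v²/(2a_L) = 499.612 / 15.600 = 32.026 m before stopping.
Follower covers v·t_r = 22.3520 × 1.7 = 37.998 m while reacting, then v²/(2a_F) = 499.612 / 11.200 = 44.608 m while braking, for a total of 37.998 + 44.608 = 82.606 m.
Since a_F ≤ a_L and the follower starts braking later, the follower is never slower than the leader, so the closest approach is when both have stopped.
Minimum gap = 82.606 − 32.026 = 50.580 m.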